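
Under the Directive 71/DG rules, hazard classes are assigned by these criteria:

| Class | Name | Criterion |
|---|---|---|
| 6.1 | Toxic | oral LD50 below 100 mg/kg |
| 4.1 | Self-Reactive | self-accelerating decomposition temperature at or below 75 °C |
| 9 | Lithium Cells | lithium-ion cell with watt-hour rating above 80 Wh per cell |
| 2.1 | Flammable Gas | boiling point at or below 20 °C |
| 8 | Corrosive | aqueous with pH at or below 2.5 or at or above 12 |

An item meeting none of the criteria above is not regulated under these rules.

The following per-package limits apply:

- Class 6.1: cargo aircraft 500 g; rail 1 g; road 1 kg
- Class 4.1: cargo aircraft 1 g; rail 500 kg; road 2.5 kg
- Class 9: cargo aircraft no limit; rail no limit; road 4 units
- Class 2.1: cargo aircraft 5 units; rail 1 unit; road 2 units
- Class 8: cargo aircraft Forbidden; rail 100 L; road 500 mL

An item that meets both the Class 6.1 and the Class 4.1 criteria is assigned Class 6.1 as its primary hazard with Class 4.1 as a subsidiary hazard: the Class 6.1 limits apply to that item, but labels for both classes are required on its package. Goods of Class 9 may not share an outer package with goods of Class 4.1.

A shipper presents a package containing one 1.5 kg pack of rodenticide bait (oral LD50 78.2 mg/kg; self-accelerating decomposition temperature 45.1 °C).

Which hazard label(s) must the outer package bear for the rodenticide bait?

Class 4.1 and 6.1

Oral LD50 78.2 mg/kg meets the Class 6.1 criterion (Toxic), so the rodenticide bait is Class 6.1.
Self-accelerating decomposition temperature 45.1 °C meets the Class 4.1 criterion (Self-Reactive), so the rodenticide bait is Class 4.1.
By the precedence rule Class 6.1 is primary and Class 4.1 is subsidiary, and that rule requires both labels on the package.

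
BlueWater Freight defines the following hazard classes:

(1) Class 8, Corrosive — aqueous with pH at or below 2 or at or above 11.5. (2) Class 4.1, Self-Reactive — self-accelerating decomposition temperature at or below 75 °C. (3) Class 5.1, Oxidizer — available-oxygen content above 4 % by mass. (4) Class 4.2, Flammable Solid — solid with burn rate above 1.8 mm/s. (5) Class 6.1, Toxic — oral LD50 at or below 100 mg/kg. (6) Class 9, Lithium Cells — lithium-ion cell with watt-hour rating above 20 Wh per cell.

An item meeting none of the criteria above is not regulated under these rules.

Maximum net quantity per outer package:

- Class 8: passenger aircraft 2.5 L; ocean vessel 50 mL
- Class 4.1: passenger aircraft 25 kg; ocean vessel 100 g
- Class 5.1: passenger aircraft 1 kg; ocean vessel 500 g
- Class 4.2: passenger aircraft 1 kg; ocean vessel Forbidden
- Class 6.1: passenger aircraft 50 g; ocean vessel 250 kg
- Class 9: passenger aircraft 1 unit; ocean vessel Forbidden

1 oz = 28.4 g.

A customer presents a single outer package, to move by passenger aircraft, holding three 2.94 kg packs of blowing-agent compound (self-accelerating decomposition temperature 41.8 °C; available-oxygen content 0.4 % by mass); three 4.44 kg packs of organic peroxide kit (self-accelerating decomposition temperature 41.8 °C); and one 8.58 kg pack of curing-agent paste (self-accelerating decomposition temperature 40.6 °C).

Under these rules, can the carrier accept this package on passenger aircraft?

No

Self-accelerating decomposition temperature 41.8 °C meets the Class 4.1 criterion (Self-Reactive), so the blowing-agent compound is Class 4.1.
The organic peroxide kit has self-accelerating decomposition temperature 41.8 °C, which is ≤ 75 °C, so it is Class 4.1 (Self-Reactive).
Self-accelerating decomposition temperature 40.6 °C meets the Class 4.1 criterion (Self-Reactive), so the curing-agent paste is Class 4.1.
Class 4.1 net quantity: (three 2.94 kg packs = 8.82 kg) + (three 4.44 kg packs = 13.32 kg) + 8.58 kg = 30.72 kg.
30.72 kg > 25 kg (passenger aircraft limit, Class 4.1) — over the limit.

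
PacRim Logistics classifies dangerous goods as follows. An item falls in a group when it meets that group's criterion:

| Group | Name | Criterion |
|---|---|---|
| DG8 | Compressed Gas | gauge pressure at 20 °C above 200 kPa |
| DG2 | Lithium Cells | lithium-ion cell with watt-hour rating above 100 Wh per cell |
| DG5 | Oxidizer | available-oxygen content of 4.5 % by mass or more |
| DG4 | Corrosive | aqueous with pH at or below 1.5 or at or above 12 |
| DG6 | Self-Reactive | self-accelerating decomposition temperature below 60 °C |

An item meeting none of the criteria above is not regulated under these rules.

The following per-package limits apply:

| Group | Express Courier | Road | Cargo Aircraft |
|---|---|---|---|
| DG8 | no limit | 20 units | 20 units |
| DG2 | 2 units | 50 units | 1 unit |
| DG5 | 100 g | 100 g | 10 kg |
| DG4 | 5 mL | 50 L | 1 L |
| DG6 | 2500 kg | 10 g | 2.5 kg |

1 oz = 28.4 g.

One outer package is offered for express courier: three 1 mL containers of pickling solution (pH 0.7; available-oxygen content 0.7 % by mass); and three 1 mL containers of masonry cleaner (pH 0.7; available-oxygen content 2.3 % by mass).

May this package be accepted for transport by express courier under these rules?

No

pH 0.7 meets the Group DG4 criterion (Corrosive), so the pickling solution is Group DG4.
The masonry cleaner has pH 0.7, which is ≤ 1.5, so it is Group DG4 (Corrosive).
Group DG4 net quantity: (three 1 mL containers = 3 mL) + (three 1 mL containers = 3 mL) = 6 mL.
That exceeds the Group DG4 express courier limit of 5 mL.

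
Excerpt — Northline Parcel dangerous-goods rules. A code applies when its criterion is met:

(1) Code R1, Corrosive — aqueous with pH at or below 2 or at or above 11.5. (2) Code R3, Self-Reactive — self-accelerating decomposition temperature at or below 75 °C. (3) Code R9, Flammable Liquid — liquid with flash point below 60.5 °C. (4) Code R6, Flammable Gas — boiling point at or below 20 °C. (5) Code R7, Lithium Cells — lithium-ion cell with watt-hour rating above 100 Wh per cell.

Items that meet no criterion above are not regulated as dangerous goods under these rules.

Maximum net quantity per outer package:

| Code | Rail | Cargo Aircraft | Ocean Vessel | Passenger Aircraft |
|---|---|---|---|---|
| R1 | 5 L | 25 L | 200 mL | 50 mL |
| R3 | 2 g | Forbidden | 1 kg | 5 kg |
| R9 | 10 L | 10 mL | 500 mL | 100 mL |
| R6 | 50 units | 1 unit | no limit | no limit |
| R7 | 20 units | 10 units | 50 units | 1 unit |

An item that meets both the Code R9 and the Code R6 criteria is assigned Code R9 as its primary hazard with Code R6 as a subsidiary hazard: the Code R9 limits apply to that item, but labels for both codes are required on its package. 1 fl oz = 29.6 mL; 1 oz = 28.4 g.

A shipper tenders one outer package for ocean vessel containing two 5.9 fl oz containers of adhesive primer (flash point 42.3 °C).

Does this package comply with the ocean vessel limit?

Adhesive primer: flash point 42.3 °C < 60.5 °C → Code R9 (Flammable Liquid).
Code R9 quantity: two 5.9 fl oz containers = 349.28 mL.
349.28 mL ≤ 500 mL (ocean vessel limit, Code R9) — within limit.

Yes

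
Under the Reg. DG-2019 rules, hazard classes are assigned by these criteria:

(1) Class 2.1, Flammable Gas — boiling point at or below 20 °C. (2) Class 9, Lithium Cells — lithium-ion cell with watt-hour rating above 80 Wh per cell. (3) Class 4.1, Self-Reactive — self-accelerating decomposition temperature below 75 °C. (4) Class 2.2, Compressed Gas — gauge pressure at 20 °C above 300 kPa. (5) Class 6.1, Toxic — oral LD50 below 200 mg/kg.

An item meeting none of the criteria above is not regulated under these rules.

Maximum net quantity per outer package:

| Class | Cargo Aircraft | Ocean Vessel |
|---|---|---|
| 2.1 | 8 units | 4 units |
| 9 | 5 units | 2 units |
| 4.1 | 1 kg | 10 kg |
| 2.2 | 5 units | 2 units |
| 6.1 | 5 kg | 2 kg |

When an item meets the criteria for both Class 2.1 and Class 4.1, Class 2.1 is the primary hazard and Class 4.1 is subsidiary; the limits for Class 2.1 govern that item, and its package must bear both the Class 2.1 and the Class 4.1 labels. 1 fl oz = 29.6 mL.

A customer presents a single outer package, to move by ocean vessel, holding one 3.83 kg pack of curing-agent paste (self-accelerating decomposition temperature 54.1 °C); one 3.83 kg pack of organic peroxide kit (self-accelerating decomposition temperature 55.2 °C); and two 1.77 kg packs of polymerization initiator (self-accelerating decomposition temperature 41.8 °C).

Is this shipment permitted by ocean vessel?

No

Curing-agent paste: self-accelerating decomposition temperature 54.1 °C < 75 °C → Class 4.1 (Self-Reactive).
With self-accelerating decomposition temperature 55.2 °C (< 75 °C), the organic peroxide kit falls in Class 4.1.
Polymerization initiator: self-accelerating decomposition temperature 41.8 °C < 75 °C → Class 4.1 (Self-Reactive).
Class 4.1 net quantity: 3.83 kg + 3.83 kg + (two 1.77 kg packs = 3.54 kg) = 11.2 kg.
11.2 kg exceeds the ocean vessel limit of 10 kg for Class 4.1.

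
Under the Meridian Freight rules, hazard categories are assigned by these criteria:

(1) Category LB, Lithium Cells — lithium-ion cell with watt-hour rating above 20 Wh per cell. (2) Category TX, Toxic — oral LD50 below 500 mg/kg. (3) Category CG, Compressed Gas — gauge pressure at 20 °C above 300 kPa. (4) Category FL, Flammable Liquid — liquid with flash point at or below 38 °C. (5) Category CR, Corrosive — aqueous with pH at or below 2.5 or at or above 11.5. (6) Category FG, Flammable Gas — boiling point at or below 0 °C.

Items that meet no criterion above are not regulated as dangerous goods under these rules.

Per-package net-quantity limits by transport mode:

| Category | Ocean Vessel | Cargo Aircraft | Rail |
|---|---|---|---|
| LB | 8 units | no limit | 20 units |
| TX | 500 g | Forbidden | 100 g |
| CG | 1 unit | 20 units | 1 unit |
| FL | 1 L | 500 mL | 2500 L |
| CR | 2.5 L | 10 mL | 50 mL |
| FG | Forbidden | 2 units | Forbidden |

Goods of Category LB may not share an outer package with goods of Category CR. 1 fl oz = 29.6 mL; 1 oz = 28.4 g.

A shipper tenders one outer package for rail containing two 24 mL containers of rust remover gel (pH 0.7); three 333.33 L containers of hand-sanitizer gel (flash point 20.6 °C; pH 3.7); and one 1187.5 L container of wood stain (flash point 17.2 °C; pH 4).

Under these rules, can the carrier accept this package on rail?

pH 0.7 meets the Category CR criterion (Corrosive), so the rust remover gel is Category CR.
With flash point 20.6 °C (≤ 38 °C), the hand-sanitizer gel falls in Category FL.
Wood stain: flash point 17.2 °C ≤ 38 °C → Category FL (Flammable Liquid).
Total Category FL: (three 333.33 L containers = 999.99 L) + 1187.5 L = 2187.49 L.
That is within the Category FL rail limit of 2500 L.
Category CR quantity: two 24 mL containers = 48 mL.
48 mL ≤ 50 mL (rail limit, Category CR) — within limit.
The segregation rule (Category LB with Category CR) does not apply to Category FL with Category CR.
Every hazard category is within its rail limit and no segregation rule is violated.

Yes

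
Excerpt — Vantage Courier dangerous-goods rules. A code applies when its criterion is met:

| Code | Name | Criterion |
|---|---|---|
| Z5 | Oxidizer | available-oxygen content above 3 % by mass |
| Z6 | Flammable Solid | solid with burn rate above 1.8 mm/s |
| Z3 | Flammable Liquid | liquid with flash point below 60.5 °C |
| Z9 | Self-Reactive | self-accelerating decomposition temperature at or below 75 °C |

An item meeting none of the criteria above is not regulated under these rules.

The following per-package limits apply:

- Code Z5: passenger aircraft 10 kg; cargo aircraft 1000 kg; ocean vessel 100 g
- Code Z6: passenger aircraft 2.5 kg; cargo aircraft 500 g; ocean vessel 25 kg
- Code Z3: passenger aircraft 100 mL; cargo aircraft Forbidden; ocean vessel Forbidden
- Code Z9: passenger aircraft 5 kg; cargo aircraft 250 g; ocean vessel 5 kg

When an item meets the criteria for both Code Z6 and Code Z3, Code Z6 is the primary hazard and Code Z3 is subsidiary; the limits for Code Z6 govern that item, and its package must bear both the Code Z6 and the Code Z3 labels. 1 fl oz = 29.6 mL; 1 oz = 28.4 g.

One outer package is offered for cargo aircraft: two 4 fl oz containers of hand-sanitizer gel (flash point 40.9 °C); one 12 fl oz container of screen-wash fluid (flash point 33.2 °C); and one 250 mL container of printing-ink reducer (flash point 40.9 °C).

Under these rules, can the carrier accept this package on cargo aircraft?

No

With flash point 40.9 °C (< 60.5 °C), the hand-sanitizer gel falls in Code Z3.
Screen-wash fluid: flash point 33.2 °C < 60.5 °C → Code Z3 (Flammable Liquid).
The printing-ink reducer has flash point 40.9 °C, which is < 60.5 °C, so it is Code Z3 (Flammable Liquid).
Total Code Z3: (two 4 fl oz containers = 236.8 mL) + (one 12 fl oz container = 355.2 mL) + 250 mL = 842 mL.
Code Z3 is Forbidden by cargo aircraft.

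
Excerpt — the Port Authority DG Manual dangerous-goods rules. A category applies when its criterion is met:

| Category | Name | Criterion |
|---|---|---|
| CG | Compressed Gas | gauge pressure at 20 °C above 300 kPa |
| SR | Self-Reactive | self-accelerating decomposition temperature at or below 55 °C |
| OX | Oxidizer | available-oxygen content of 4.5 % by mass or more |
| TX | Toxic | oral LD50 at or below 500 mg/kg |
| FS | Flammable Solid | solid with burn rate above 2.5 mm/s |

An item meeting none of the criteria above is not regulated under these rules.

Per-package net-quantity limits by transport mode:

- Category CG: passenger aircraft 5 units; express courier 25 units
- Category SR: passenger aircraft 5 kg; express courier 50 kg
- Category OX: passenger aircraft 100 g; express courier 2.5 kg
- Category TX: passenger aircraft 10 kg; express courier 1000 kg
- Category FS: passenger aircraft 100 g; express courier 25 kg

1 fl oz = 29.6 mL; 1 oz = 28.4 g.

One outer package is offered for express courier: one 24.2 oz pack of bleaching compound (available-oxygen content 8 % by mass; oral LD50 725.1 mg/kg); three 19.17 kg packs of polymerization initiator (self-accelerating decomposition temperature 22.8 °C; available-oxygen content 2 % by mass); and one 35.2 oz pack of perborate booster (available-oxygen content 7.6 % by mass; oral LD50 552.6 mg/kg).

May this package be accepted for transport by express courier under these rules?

No

Available-oxygen content 8 % by mass meets the Category OX criterion (Oxidizer), so the bleaching compound is Category OX.
The polymerization initiator has self-accelerating decomposition temperature 22.8 °C, which is ≤ 55 °C, so it is Category SR (Self-Reactive).
With available-oxygen content 7.6 % by mass (≥ 4.5 % by mass), the perborate booster falls in Category OX.
Category OX net quantity: (one 24.2 oz pack = 687.28 g) + (one 35.2 oz pack = 999.68 g) = 1686.96 g.
1686.96 g is within the express courier limit of 2.5 kg for Category OX.
Category SR quantity: three 19.17 kg packs = 57.51 kg.
57.51 kg exceeds the express courier limit of 50 kg for Category SR.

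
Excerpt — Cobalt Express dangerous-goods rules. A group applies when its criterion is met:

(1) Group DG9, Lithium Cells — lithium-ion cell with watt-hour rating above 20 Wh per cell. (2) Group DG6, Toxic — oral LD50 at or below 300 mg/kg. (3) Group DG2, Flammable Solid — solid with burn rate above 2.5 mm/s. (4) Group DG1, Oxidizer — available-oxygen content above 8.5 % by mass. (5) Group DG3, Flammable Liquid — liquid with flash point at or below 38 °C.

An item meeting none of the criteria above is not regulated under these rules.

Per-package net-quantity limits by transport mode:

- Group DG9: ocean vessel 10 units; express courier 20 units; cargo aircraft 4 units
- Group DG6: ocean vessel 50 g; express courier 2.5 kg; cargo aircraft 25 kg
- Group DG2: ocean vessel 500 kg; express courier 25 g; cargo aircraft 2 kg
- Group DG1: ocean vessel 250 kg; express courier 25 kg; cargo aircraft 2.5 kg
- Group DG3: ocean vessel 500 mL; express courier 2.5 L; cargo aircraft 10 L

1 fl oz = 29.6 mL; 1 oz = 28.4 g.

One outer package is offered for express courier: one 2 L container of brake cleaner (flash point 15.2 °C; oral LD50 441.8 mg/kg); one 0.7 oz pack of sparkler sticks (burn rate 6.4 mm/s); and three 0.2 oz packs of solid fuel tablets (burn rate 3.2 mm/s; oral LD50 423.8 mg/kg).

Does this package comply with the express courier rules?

With flash point 15.2 °C (≤ 38 °C), the brake cleaner falls in Group DG3.
The sparkler sticks have burn rate 6.4 mm/s, which is > 2.5 mm/s, so they are Group DG2 (Flammable Solid).
The solid fuel tablets have burn rate 3.2 mm/s, which is > 2.5 mm/s, so they are Group DG2 (Flammable Solid).
Total Group DG2: (one 0.7 oz pack = 19.88 g) + (three 0.2 oz packs = 17.04 g) = 36.92 g.
36.92 g > 25 g (express courier limit, Group DG2) — over the limit.
Group DG3 quantity: 2 L.
2 L ≤ 2.5 L (express courier limit, Group DG3) — within limit.

No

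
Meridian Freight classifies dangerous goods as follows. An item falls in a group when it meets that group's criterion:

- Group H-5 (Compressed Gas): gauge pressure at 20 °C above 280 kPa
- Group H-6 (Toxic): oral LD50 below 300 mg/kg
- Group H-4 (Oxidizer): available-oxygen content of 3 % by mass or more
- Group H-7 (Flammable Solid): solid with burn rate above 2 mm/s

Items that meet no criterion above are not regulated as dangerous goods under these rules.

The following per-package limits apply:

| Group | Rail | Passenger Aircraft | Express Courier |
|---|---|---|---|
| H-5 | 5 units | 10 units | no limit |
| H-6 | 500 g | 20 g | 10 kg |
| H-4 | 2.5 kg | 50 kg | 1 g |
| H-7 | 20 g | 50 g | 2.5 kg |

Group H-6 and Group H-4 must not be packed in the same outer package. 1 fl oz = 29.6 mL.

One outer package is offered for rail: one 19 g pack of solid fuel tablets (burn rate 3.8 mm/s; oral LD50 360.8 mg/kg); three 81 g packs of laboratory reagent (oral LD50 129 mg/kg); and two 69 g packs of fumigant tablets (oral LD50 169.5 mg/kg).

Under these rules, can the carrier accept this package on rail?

Solid fuel tablets: burn rate 3.8 mm/s > 2 mm/s → Group H-7 (Flammable Solid).
With oral LD50 129 mg/kg (< 300 mg/kg), the laboratory reagent falls in Group H-6.
With oral LD50 169.5 mg/kg (< 300 mg/kg), the fumigant tablets fall in Group H-6.
Total Group H-6: (three 81 g packs = 243 g) + (two 69 g packs = 138 g) = 381 g.
381 g is within the rail limit of 500 g for Group H-6.
Group H-7 quantity: 19 g.
19 g ≤ 20 g (rail limit, Group H-7) — within limit.
The segregation rule (Group H-6 with Group H-4) does not apply to Group H-6 with Group H-7.
Every hazard group is within its rail limit and no segregation rule is violated.

Yes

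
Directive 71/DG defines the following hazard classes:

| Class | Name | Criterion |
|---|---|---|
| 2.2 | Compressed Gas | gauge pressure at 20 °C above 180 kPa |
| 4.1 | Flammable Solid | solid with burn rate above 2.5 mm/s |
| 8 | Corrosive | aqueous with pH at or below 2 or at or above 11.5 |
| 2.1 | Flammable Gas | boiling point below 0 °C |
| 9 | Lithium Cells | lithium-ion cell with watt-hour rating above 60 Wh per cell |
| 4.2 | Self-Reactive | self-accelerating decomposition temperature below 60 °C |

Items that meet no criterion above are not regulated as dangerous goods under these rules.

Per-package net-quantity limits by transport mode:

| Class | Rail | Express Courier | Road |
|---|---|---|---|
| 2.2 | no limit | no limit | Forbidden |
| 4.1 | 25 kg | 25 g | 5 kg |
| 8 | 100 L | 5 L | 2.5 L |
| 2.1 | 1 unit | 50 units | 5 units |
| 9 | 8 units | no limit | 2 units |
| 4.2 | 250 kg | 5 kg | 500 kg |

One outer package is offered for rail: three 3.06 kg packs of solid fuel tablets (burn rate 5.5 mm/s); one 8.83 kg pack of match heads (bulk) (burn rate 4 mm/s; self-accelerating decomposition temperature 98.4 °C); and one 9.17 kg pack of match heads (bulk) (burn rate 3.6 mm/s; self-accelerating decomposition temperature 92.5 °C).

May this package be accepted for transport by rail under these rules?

No

The solid fuel tablets have burn rate 5.5 mm/s, which is > 2.5 mm/s, so they are Class 4.1 (Flammable Solid).
Match heads (bulk): burn rate 4 mm/s > 2.5 mm/s → Class 4.1 (Flammable Solid).
Burn rate 3.6 mm/s meets the Class 4.1 criterion (Flammable Solid), so the match heads (bulk) are Class 4.1.
Class 4.1 net quantity: (three 3.06 kg packs = 9.18 kg) + 8.83 kg + 9.17 kg = 27.18 kg.
That exceeds the Class 4.1 rail limit of 25 kg.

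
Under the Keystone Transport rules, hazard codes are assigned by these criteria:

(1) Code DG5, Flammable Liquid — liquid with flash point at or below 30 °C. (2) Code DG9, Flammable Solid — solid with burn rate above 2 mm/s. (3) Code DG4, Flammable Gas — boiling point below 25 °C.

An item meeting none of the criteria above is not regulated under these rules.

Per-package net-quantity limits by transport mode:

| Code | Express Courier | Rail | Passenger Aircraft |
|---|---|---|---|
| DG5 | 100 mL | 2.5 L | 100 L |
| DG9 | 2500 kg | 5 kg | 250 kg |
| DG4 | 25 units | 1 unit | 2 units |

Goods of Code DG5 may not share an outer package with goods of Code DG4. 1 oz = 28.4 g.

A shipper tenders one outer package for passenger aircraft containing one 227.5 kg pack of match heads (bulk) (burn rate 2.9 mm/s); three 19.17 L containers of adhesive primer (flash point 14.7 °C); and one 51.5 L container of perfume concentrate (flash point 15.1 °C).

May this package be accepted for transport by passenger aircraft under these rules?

With burn rate 2.9 mm/s (> 2 mm/s), the match heads (bulk) fall in Code DG9.
Adhesive primer: flash point 14.7 °C ≤ 30 °C → Code DG5 (Flammable Liquid).
With flash point 15.1 °C (≤ 30 °C), the perfume concentrate falls in Code DG5.
Total Code DG5: (three 19.17 L containers = 57.51 L) + 51.5 L = 109.01 L.
109.01 L > 100 L (passenger aircraft limit, Code DG5) — over the limit.
Code DG9 quantity: 227.5 kg.
227.5 kg ≤ 250 kg (passenger aircraft limit, Code DG9) — within limit.
The segregation rule (Code DG5 with Code DG4) does not apply to Code DG5 with Code DG9.

No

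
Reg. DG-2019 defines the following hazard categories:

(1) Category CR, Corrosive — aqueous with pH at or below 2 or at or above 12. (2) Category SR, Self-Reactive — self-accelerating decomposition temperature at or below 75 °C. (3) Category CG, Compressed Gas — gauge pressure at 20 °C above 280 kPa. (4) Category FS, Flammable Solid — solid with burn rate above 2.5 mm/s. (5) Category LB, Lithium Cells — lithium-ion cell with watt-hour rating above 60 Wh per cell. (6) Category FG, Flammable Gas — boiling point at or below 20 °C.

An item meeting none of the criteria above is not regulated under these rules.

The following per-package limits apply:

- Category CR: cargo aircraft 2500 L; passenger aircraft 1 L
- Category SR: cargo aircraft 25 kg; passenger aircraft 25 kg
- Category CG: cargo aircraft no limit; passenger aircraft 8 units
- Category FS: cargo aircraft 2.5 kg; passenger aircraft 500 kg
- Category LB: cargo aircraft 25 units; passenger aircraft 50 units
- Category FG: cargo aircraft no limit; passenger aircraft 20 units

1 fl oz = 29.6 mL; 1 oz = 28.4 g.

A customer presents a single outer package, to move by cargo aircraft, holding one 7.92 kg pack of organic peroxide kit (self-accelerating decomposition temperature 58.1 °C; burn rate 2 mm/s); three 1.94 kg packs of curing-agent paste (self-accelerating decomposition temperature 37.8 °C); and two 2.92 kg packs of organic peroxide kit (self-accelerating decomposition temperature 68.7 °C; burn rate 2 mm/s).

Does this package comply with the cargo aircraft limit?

Organic peroxide kit: self-accelerating decomposition temperature 58.1 °C ≤ 75 °C → Category SR (Self-Reactive).
With self-accelerating decomposition temperature 37.8 °C (≤ 75 °C), the curing-agent paste falls in Category SR.
With self-accelerating decomposition temperature 68.7 °C (≤ 75 °C), the organic peroxide kit falls in Category SR.
Category SR net quantity: 7.92 kg + (three 1.94 kg packs = 5.82 kg) + (two 2.92 kg packs = 5.84 kg) = 19.58 kg.
19.58 kg is within the cargo aircraft limit of 25 kg for Category SR.

Yes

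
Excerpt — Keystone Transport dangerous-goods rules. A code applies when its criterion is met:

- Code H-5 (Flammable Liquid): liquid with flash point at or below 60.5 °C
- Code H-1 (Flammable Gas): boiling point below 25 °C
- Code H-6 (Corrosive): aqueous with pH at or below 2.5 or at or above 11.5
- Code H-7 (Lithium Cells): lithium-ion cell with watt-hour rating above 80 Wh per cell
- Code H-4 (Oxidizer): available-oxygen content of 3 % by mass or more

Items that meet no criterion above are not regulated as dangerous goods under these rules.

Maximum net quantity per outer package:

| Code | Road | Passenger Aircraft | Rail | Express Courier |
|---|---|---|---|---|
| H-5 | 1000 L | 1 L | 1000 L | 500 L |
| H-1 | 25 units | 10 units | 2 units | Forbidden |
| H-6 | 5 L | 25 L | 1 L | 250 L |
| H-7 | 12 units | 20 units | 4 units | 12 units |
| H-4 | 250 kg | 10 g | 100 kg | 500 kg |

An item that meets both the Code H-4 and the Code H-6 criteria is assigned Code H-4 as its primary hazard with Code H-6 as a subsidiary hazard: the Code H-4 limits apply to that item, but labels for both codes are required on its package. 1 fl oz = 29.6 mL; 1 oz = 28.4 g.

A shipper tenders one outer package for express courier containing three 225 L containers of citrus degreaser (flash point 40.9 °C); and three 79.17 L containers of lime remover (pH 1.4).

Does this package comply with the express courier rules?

The citrus degreaser has flash point 40.9 °C, which is ≤ 60.5 °C, so it is Code H-5 (Flammable Liquid).
pH 1.4 meets the Code H-6 criterion (Corrosive), so the lime remover is Code H-6.
Code H-5 quantity: three 225 L containers = 675 L.
675 L > 500 L (express courier limit, Code H-5) — over the limit.
Code H-6 quantity: three 79.17 L containers = 237.51 L.
237.51 L ≤ 250 L (express courier limit, Code H-6) — within limit.

No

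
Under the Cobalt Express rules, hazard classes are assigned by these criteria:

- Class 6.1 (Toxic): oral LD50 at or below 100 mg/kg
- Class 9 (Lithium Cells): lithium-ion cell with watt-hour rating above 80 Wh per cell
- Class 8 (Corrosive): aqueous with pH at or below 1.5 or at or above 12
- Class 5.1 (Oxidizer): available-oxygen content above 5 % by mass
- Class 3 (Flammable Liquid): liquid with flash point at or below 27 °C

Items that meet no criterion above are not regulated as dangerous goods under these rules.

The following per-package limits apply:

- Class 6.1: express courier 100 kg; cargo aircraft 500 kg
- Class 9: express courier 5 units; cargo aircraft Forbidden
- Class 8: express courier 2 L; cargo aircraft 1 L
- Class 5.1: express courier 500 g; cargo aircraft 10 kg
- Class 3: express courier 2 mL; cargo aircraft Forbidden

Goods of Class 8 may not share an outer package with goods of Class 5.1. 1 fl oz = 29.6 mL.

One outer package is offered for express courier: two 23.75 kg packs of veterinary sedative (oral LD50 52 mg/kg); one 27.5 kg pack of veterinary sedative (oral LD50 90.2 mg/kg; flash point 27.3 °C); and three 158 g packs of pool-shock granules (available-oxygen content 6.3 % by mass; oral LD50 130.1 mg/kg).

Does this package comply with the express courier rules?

Yes

Veterinary sedative: oral LD50 52 mg/kg ≤ 100 mg/kg → Class 6.1 (Toxic).
Veterinary sedative: oral LD50 90.2 mg/kg ≤ 100 mg/kg → Class 6.1 (Toxic).
With available-oxygen content 6.3 % by mass (> 5 % by mass), the pool-shock granules fall in Class 5.1.
Total Class 6.1: (two 23.75 kg packs = 47.5 kg) + 27.5 kg = 75 kg.
That is within the Class 6.1 express courier limit of 100 kg.
Class 5.1 quantity: three 158 g packs = 474 g.
That is within the Class 5.1 express courier limit of 500 g.
The segregation rule (Class 8 with Class 5.1) does not apply to Class 6.1 with Class 5.1.
Every hazard class is within its express courier limit and no segregation rule is violated.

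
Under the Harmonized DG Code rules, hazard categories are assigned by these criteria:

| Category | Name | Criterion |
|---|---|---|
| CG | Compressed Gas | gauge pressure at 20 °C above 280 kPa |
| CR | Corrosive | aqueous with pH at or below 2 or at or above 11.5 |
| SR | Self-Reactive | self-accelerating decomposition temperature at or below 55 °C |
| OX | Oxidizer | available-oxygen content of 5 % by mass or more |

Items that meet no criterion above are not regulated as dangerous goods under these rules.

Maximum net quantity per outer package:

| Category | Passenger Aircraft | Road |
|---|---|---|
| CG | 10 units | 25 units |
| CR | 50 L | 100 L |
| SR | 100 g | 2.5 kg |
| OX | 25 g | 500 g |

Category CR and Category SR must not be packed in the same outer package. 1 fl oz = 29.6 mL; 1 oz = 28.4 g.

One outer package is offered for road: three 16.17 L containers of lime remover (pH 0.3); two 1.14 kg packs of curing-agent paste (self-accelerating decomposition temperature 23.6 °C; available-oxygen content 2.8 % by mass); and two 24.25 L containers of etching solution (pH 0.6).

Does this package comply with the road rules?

No

Lime remover: pH 0.3 ≤ 2 → Category CR (Corrosive).
With self-accelerating decomposition temperature 23.6 °C (≤ 55 °C), the curing-agent paste falls in Category SR.
With pH 0.6 (≤ 2), the etching solution falls in Category CR.
Category CR net quantity: (three 16.17 L containers = 48.51 L) + (two 24.25 L containers = 48.5 L) = 97.01 L.
97.01 L is within the road limit of 100 L for Category CR.
Category SR quantity: two 1.14 kg packs = 2.28 kg.
2.28 kg is within the road limit of 2.5 kg for Category SR.
Category CR and Category SR may not share an outer package.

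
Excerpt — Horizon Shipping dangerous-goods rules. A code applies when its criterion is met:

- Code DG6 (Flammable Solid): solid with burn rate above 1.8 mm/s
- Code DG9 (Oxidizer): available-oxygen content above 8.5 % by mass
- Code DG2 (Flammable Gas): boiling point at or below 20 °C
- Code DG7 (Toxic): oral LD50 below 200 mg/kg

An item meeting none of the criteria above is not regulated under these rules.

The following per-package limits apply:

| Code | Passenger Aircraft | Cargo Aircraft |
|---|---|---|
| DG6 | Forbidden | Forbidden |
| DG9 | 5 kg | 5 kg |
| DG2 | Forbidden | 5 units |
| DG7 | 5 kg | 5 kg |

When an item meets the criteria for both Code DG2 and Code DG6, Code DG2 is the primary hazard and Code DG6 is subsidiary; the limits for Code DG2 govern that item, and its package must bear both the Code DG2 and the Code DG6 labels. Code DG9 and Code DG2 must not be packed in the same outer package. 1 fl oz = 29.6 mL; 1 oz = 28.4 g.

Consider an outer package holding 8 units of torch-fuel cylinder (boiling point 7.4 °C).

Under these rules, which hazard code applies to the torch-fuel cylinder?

Boiling point 7.4 °C meets the Code DG2 criterion (Flammable Gas), so the torch-fuel cylinder is Code DG2.

Code DG2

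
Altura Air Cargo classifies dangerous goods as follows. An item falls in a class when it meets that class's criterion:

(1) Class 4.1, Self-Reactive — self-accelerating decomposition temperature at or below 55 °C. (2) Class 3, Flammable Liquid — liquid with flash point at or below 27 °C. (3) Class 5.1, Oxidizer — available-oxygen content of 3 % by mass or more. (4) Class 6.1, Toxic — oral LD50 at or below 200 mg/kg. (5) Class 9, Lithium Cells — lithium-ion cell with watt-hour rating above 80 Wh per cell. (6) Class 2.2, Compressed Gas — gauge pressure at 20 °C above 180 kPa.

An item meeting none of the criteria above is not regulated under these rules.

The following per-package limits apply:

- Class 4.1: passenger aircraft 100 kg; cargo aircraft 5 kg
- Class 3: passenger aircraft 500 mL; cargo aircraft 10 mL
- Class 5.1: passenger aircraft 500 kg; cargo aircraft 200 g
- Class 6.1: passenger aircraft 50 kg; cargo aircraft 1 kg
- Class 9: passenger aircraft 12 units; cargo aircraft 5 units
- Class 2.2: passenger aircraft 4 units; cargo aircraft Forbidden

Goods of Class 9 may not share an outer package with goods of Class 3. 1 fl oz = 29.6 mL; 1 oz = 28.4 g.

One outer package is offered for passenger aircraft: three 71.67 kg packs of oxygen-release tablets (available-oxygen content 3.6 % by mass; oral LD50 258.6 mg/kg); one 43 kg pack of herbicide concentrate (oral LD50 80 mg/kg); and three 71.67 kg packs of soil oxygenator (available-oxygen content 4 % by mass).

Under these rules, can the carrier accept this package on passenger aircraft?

Available-oxygen content 3.6 % by mass meets the Class 5.1 criterion (Oxidizer), so the oxygen-release tablets are Class 5.1.
Herbicide concentrate: oral LD50 80 mg/kg ≤ 200 mg/kg → Class 6.1 (Toxic).
The soil oxygenator has available-oxygen content 4 % by mass, which is ≥ 3 % by mass, so it is Class 5.1 (Oxidizer).
Class 5.1 net quantity: (three 71.67 kg packs = 215.01 kg) + (three 71.67 kg packs = 215.01 kg) = 430.02 kg.
That is within the Class 5.1 passenger aircraft limit of 500 kg.
Class 6.1 quantity: 43 kg.
43 kg is within the passenger aircraft limit of 50 kg for Class 6.1.
The segregation rule (Class 9 with Class 3) does not apply to Class 5.1 with Class 6.1.
Every hazard class is within its passenger aircraft limit and no segregation rule is violated.

Yes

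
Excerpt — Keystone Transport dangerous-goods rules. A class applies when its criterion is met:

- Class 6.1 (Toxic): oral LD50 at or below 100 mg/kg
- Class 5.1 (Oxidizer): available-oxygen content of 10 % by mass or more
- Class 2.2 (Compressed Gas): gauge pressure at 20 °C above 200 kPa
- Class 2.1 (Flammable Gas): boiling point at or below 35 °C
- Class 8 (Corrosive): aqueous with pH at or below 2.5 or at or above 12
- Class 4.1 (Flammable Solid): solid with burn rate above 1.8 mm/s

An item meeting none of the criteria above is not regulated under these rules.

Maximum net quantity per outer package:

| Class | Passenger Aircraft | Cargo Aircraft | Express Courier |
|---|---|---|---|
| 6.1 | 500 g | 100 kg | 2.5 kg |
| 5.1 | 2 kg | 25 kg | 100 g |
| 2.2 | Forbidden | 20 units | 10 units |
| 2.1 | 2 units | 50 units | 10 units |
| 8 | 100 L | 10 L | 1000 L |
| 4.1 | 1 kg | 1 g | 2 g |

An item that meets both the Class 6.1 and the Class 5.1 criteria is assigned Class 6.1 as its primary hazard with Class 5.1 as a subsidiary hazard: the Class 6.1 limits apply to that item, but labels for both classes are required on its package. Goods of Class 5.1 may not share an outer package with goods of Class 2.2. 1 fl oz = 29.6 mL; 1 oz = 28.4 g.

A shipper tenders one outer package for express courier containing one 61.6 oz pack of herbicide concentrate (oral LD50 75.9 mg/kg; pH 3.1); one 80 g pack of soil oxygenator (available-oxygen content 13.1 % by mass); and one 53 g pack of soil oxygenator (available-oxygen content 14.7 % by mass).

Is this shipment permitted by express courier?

No

The herbicide concentrate has oral LD50 75.9 mg/kg, which is ≤ 100 mg/kg, so it is Class 6.1 (Toxic).
With available-oxygen content 13.1 % by mass (≥ 10 % by mass), the soil oxygenator falls in Class 5.1.
The soil oxygenator has available-oxygen content 14.7 % by mass, which is ≥ 10 % by mass, so it is Class 5.1 (Oxidizer).
Class 5.1 net quantity: 80 g + 53 g = 133 g.
That exceeds the Class 5.1 express courier limit of 100 g.
Class 6.1 quantity: one 61.6 oz pack = 1749.44 g.
1749.44 g ≤ 2.5 kg (express courier limit, Class 6.1) — within limit.
The segregation rule (Class 5.1 with Class 2.2) does not apply to Class 5.1 with Class 6.1.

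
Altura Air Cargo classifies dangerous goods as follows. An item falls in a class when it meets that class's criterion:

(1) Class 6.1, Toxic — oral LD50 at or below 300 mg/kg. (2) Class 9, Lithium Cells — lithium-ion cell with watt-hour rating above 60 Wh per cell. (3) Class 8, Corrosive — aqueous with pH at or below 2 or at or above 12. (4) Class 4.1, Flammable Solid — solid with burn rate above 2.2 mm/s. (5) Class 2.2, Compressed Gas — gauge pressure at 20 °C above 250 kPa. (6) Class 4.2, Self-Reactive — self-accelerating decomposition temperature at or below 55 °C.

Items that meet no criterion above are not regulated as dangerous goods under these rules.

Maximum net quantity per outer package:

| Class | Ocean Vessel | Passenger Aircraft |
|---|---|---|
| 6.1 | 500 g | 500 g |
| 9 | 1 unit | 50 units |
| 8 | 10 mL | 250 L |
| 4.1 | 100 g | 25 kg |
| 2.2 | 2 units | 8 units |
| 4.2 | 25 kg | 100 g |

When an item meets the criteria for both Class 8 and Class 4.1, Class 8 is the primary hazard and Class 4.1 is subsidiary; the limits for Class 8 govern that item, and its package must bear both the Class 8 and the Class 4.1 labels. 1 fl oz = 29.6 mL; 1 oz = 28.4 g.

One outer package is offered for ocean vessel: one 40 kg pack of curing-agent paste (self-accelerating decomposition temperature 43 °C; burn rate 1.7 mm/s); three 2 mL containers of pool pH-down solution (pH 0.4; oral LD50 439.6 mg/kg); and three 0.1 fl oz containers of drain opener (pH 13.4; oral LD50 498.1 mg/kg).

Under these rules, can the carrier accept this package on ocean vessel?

With self-accelerating decomposition temperature 43 °C (≤ 55 °C), the curing-agent paste falls in Class 4.2.
Pool pH-down solution: pH 0.4 ≤ 2 → Class 8 (Corrosive).
pH 13.4 meets the Class 8 criterion (Corrosive), so the drain opener is Class 8.
Total Class 8: (three 2 mL containers = 6 mL) + (three 0.1 fl oz containers = 8.88 mL) = 14.88 mL.
That exceeds the Class 8 ocean vessel limit of 10 mL.
Class 4.2 quantity: 40 kg.
40 kg exceeds the ocean vessel limit of 25 kg for Class 4.2.

No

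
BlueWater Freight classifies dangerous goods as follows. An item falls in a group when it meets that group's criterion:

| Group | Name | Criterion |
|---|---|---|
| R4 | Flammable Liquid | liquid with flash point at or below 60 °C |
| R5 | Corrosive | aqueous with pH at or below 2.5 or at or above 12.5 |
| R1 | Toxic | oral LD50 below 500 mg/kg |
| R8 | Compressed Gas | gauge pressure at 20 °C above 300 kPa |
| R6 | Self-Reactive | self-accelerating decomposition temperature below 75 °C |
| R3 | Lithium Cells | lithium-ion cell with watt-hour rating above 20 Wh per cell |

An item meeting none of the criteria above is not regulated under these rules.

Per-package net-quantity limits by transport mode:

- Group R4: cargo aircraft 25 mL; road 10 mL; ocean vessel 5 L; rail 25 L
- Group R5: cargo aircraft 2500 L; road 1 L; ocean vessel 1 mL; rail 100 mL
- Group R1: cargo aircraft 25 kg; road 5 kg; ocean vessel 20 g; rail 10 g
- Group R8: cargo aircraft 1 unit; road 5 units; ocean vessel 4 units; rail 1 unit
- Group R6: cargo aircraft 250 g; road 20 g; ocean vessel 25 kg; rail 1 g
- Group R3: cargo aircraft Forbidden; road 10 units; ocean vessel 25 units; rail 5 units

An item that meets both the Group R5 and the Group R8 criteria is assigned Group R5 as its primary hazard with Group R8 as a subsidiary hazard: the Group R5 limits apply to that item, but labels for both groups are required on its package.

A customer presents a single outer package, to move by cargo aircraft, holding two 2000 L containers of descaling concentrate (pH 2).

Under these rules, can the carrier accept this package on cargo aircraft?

pH 2 meets the Group R5 criterion (Corrosive), so the descaling concentrate is Group R5.
Group R5 quantity: two 2000 L containers = 4000 L.
4000 L exceeds the cargo aircraft limit of 2500 L for Group R5.

No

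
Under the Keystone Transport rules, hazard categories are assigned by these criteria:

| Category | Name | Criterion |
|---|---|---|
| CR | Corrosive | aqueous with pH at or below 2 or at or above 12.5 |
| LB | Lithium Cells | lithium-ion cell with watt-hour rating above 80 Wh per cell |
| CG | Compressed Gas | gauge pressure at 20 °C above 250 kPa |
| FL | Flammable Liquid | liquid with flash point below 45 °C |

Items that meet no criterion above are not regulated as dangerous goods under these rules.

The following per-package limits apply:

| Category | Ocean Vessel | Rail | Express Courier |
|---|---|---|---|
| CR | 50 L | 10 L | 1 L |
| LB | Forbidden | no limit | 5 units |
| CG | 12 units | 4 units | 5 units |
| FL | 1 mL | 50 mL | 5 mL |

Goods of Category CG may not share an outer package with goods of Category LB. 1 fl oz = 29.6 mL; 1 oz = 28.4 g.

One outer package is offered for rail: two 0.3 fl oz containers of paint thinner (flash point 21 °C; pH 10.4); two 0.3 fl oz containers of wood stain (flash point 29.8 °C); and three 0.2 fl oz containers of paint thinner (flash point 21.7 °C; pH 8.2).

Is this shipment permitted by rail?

Flash point 21 °C meets the Category FL criterion (Flammable Liquid), so the paint thinner is Category FL.
Wood stain: flash point 29.8 °C < 45 °C → Category FL (Flammable Liquid).
With flash point 21.7 °C (< 45 °C), the paint thinner falls in Category FL.
Total Category FL: (two 0.3 fl oz containers = 17.76 mL) + (two 0.3 fl oz containers = 17.76 mL) + (three 0.2 fl oz containers = 17.76 mL) = 53.28 mL.
53.28 mL exceeds the rail limit of 50 mL for Category FL.

No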